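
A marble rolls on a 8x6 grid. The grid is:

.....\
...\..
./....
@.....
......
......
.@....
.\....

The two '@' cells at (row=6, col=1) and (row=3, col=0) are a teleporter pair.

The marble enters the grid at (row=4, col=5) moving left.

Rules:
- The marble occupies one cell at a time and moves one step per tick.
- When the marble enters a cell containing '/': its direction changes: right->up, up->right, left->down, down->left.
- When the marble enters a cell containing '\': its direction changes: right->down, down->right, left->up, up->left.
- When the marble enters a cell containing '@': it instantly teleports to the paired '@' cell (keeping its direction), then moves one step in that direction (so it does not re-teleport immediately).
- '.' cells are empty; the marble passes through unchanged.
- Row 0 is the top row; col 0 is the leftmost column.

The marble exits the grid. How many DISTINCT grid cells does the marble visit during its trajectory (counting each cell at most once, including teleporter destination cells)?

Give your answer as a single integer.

Answer: 6

Derivation:
Step 1: enter (4,5), '.' pass, move left to (4,4)
Step 2: enter (4,4), '.' pass, move left to (4,3)
Step 3: enter (4,3), '.' pass, move left to (4,2)
Step 4: enter (4,2), '.' pass, move left to (4,1)
Step 5: enter (4,1), '.' pass, move left to (4,0)
Step 6: enter (4,0), '.' pass, move left to (4,-1)
Step 7: at (4,-1) — EXIT via left edge, pos 4
Distinct cells visited: 6 (path length 6)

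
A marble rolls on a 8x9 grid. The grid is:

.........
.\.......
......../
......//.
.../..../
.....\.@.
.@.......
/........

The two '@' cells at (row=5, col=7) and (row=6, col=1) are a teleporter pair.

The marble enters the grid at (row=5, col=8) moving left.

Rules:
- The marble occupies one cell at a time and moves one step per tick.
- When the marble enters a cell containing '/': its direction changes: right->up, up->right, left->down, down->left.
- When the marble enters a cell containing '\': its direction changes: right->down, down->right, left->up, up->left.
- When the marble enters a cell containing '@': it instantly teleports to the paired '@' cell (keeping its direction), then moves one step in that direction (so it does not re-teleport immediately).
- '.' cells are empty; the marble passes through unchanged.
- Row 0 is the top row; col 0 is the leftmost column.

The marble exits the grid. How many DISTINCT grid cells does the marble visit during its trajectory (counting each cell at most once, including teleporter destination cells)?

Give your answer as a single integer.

Step 1: enter (5,8), '.' pass, move left to (5,7)
Step 2: enter (5,7), '@' teleport (5,7)->(6,1), also enter (6,1), move left to (6,0)
Step 3: enter (6,0), '.' pass, move left to (6,-1)
Step 4: at (6,-1) — EXIT via left edge, pos 6
Distinct cells visited: 4 (path length 4)

Answer: 4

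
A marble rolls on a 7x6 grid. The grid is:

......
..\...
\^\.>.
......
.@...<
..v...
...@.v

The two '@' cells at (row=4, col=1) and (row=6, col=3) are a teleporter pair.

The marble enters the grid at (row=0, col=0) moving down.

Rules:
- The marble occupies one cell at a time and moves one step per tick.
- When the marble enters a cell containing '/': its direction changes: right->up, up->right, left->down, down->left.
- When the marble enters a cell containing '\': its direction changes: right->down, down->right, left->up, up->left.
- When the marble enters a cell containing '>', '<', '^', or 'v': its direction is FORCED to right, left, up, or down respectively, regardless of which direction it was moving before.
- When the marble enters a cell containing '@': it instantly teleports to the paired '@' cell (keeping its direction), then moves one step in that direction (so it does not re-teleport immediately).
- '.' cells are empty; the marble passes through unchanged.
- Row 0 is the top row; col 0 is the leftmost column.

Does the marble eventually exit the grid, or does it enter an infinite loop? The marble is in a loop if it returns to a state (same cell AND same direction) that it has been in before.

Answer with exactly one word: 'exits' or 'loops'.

Step 1: enter (0,0), '.' pass, move down to (1,0)
Step 2: enter (1,0), '.' pass, move down to (2,0)
Step 3: enter (2,0), '\' deflects down->right, move right to (2,1)
Step 4: enter (2,1), '^' forces right->up, move up to (1,1)
Step 5: enter (1,1), '.' pass, move up to (0,1)
Step 6: enter (0,1), '.' pass, move up to (-1,1)
Step 7: at (-1,1) — EXIT via top edge, pos 1

Answer: exits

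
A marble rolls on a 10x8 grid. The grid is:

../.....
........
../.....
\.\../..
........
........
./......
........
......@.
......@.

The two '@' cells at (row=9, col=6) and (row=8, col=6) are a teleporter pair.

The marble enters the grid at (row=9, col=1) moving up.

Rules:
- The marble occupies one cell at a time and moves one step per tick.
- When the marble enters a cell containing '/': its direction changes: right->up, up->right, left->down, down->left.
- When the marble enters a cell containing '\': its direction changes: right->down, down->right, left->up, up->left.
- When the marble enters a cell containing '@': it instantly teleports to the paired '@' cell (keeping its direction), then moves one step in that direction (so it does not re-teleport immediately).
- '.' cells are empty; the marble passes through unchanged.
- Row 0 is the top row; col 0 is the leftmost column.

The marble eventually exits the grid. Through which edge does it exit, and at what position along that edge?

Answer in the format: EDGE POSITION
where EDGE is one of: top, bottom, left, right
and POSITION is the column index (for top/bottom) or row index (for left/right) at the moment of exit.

Answer: right 6

Derivation:
Step 1: enter (9,1), '.' pass, move up to (8,1)
Step 2: enter (8,1), '.' pass, move up to (7,1)
Step 3: enter (7,1), '.' pass, move up to (6,1)
Step 4: enter (6,1), '/' deflects up->right, move right to (6,2)
Step 5: enter (6,2), '.' pass, move right to (6,3)
Step 6: enter (6,3), '.' pass, move right to (6,4)
Step 7: enter (6,4), '.' pass, move right to (6,5)
Step 8: enter (6,5), '.' pass, move right to (6,6)
Step 9: enter (6,6), '.' pass, move right to (6,7)
Step 10: enter (6,7), '.' pass, move right to (6,8)
Step 11: at (6,8) — EXIT via right edge, pos 6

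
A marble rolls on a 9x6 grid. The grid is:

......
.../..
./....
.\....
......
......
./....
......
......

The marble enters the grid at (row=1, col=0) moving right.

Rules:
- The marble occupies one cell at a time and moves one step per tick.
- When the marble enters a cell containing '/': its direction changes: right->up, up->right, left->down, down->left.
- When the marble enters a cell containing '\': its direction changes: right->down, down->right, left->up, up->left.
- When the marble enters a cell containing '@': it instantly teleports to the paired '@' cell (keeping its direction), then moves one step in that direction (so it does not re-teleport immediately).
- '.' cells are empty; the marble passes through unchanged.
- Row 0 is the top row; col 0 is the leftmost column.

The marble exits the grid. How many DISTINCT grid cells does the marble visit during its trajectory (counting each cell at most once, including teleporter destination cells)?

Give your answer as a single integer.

Answer: 5

Derivation:
Step 1: enter (1,0), '.' pass, move right to (1,1)
Step 2: enter (1,1), '.' pass, move right to (1,2)
Step 3: enter (1,2), '.' pass, move right to (1,3)
Step 4: enter (1,3), '/' deflects right->up, move up to (0,3)
Step 5: enter (0,3), '.' pass, move up to (-1,3)
Step 6: at (-1,3) — EXIT via top edge, pos 3
Distinct cells visited: 5 (path length 5)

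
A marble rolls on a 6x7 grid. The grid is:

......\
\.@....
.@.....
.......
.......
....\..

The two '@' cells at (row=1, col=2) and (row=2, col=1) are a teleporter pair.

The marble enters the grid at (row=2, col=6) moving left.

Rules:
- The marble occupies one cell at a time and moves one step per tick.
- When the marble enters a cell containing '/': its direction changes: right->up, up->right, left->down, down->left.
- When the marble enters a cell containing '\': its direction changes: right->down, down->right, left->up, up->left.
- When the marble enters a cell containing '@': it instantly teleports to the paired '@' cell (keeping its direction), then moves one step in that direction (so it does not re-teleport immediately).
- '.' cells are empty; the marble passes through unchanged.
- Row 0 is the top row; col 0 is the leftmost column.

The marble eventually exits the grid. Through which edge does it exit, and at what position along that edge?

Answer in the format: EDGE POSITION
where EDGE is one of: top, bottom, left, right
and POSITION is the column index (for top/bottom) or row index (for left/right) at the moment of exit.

Step 1: enter (2,6), '.' pass, move left to (2,5)
Step 2: enter (2,5), '.' pass, move left to (2,4)
Step 3: enter (2,4), '.' pass, move left to (2,3)
Step 4: enter (2,3), '.' pass, move left to (2,2)
Step 5: enter (2,2), '.' pass, move left to (2,1)
Step 6: enter (2,1), '@' teleport (2,1)->(1,2), also enter (1,2), move left to (1,1)
Step 7: enter (1,1), '.' pass, move left to (1,0)
Step 8: enter (1,0), '\' deflects left->up, move up to (0,0)
Step 9: enter (0,0), '.' pass, move up to (-1,0)
Step 10: at (-1,0) — EXIT via top edge, pos 0

Answer: top 0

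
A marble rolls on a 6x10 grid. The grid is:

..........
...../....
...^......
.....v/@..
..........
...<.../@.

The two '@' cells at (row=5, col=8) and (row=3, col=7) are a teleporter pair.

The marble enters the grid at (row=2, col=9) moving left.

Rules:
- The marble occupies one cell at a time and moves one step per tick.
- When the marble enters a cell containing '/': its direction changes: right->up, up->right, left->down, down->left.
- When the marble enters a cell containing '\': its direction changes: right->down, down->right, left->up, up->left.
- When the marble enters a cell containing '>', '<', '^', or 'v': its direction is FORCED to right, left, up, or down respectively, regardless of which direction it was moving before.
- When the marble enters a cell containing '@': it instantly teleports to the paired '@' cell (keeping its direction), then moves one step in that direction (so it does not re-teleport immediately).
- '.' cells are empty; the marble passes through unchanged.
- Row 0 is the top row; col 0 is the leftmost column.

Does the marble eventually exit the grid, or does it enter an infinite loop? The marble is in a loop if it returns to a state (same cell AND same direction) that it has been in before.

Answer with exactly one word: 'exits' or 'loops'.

Answer: exits

Derivation:
Step 1: enter (2,9), '.' pass, move left to (2,8)
Step 2: enter (2,8), '.' pass, move left to (2,7)
Step 3: enter (2,7), '.' pass, move left to (2,6)
Step 4: enter (2,6), '.' pass, move left to (2,5)
Step 5: enter (2,5), '.' pass, move left to (2,4)
Step 6: enter (2,4), '.' pass, move left to (2,3)
Step 7: enter (2,3), '^' forces left->up, move up to (1,3)
Step 8: enter (1,3), '.' pass, move up to (0,3)
Step 9: enter (0,3), '.' pass, move up to (-1,3)
Step 10: at (-1,3) — EXIT via top edge, pos 3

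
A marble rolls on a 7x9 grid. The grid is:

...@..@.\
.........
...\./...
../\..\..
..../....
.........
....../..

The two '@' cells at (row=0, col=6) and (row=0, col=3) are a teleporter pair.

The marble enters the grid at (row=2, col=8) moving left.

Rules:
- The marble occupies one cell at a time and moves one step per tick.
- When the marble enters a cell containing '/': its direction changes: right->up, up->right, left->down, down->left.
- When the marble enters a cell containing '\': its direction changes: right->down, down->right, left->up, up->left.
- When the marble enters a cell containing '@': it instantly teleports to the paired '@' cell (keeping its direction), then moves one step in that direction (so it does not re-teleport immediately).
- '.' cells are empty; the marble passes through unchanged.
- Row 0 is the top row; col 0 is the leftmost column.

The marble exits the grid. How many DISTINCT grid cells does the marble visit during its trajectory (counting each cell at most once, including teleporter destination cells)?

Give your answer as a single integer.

Answer: 8

Derivation:
Step 1: enter (2,8), '.' pass, move left to (2,7)
Step 2: enter (2,7), '.' pass, move left to (2,6)
Step 3: enter (2,6), '.' pass, move left to (2,5)
Step 4: enter (2,5), '/' deflects left->down, move down to (3,5)
Step 5: enter (3,5), '.' pass, move down to (4,5)
Step 6: enter (4,5), '.' pass, move down to (5,5)
Step 7: enter (5,5), '.' pass, move down to (6,5)
Step 8: enter (6,5), '.' pass, move down to (7,5)
Step 9: at (7,5) — EXIT via bottom edge, pos 5
Distinct cells visited: 8 (path length 8)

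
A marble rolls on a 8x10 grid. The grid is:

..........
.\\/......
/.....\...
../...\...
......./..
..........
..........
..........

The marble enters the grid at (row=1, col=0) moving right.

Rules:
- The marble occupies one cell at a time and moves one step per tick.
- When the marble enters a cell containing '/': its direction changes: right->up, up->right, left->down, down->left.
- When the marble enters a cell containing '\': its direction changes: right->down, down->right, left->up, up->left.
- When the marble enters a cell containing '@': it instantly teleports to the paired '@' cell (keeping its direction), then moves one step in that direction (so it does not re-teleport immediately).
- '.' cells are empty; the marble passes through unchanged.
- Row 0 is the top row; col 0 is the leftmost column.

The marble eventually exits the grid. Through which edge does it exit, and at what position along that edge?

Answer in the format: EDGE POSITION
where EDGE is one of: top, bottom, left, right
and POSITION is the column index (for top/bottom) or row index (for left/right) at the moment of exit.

Step 1: enter (1,0), '.' pass, move right to (1,1)
Step 2: enter (1,1), '\' deflects right->down, move down to (2,1)
Step 3: enter (2,1), '.' pass, move down to (3,1)
Step 4: enter (3,1), '.' pass, move down to (4,1)
Step 5: enter (4,1), '.' pass, move down to (5,1)
Step 6: enter (5,1), '.' pass, move down to (6,1)
Step 7: enter (6,1), '.' pass, move down to (7,1)
Step 8: enter (7,1), '.' pass, move down to (8,1)
Step 9: at (8,1) — EXIT via bottom edge, pos 1

Answer: bottom 1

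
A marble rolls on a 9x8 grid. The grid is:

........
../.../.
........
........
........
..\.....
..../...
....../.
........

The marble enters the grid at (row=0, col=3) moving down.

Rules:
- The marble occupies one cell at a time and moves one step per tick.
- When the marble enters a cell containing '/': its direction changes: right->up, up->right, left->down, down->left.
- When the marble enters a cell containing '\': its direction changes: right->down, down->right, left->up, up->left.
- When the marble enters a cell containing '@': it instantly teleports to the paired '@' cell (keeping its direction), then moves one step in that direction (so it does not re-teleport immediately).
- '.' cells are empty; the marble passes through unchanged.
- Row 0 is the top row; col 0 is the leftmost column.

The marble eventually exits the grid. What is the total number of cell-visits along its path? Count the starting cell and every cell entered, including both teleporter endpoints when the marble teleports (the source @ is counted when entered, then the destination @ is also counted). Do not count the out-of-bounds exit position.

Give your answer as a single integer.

Answer: 9

Derivation:
Step 1: enter (0,3), '.' pass, move down to (1,3)
Step 2: enter (1,3), '.' pass, move down to (2,3)
Step 3: enter (2,3), '.' pass, move down to (3,3)
Step 4: enter (3,3), '.' pass, move down to (4,3)
Step 5: enter (4,3), '.' pass, move down to (5,3)
Step 6: enter (5,3), '.' pass, move down to (6,3)
Step 7: enter (6,3), '.' pass, move down to (7,3)
Step 8: enter (7,3), '.' pass, move down to (8,3)
Step 9: enter (8,3), '.' pass, move down to (9,3)
Step 10: at (9,3) — EXIT via bottom edge, pos 3
Path length (cell visits): 9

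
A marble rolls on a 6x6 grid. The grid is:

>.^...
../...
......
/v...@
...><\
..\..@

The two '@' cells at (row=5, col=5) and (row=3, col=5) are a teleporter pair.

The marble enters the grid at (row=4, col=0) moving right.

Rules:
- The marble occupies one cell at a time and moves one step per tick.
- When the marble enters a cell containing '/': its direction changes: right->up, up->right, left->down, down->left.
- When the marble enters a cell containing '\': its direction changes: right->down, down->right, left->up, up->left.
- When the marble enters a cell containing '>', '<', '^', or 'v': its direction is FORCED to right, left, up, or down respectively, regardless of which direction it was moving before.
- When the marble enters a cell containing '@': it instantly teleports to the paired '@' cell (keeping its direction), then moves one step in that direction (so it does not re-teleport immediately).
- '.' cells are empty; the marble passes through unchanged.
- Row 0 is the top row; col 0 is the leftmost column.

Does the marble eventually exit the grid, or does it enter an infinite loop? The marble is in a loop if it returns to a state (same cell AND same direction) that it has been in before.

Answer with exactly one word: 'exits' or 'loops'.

Step 1: enter (4,0), '.' pass, move right to (4,1)
Step 2: enter (4,1), '.' pass, move right to (4,2)
Step 3: enter (4,2), '.' pass, move right to (4,3)
Step 4: enter (4,3), '>' forces right->right, move right to (4,4)
Step 5: enter (4,4), '<' forces right->left, move left to (4,3)
Step 6: enter (4,3), '>' forces left->right, move right to (4,4)
Step 7: at (4,4) dir=right — LOOP DETECTED (seen before)

Answer: loops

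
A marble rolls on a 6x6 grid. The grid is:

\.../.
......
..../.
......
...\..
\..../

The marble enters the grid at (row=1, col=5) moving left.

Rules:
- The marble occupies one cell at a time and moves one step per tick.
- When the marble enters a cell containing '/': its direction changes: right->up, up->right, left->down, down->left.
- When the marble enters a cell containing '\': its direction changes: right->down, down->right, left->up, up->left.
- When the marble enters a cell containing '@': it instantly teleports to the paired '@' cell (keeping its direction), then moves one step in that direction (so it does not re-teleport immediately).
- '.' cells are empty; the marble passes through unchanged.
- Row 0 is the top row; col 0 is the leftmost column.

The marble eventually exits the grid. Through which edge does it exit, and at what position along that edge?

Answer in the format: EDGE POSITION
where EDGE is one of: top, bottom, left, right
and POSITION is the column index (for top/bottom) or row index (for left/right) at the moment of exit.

Answer: left 1

Derivation:
Step 1: enter (1,5), '.' pass, move left to (1,4)
Step 2: enter (1,4), '.' pass, move left to (1,3)
Step 3: enter (1,3), '.' pass, move left to (1,2)
Step 4: enter (1,2), '.' pass, move left to (1,1)
Step 5: enter (1,1), '.' pass, move left to (1,0)
Step 6: enter (1,0), '.' pass, move left to (1,-1)
Step 7: at (1,-1) — EXIT via left edge, pos 1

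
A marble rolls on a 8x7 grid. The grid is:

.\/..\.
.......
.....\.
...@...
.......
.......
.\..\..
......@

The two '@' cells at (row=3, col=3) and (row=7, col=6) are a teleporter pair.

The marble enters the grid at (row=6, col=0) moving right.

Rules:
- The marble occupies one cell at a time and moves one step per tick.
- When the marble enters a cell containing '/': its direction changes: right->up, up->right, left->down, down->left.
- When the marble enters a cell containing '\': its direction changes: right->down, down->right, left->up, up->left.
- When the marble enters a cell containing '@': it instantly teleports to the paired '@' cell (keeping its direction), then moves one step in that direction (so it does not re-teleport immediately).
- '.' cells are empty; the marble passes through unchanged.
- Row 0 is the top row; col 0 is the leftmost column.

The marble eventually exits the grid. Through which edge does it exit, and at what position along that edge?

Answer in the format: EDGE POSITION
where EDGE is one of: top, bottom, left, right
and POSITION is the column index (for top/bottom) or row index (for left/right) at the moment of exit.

Step 1: enter (6,0), '.' pass, move right to (6,1)
Step 2: enter (6,1), '\' deflects right->down, move down to (7,1)
Step 3: enter (7,1), '.' pass, move down to (8,1)
Step 4: at (8,1) — EXIT via bottom edge, pos 1

Answer: bottom 1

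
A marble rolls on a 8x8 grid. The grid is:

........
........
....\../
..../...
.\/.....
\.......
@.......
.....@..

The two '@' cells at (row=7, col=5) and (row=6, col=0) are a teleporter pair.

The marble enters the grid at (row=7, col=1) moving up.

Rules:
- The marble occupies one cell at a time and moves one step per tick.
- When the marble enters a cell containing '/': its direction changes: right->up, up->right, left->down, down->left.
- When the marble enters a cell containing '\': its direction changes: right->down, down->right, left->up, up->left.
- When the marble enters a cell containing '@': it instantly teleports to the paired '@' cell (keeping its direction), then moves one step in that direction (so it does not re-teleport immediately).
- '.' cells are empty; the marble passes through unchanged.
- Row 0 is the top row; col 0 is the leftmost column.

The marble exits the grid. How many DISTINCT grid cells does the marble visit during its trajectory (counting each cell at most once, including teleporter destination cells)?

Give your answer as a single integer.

Answer: 5

Derivation:
Step 1: enter (7,1), '.' pass, move up to (6,1)
Step 2: enter (6,1), '.' pass, move up to (5,1)
Step 3: enter (5,1), '.' pass, move up to (4,1)
Step 4: enter (4,1), '\' deflects up->left, move left to (4,0)
Step 5: enter (4,0), '.' pass, move left to (4,-1)
Step 6: at (4,-1) — EXIT via left edge, pos 4
Distinct cells visited: 5 (path length 5)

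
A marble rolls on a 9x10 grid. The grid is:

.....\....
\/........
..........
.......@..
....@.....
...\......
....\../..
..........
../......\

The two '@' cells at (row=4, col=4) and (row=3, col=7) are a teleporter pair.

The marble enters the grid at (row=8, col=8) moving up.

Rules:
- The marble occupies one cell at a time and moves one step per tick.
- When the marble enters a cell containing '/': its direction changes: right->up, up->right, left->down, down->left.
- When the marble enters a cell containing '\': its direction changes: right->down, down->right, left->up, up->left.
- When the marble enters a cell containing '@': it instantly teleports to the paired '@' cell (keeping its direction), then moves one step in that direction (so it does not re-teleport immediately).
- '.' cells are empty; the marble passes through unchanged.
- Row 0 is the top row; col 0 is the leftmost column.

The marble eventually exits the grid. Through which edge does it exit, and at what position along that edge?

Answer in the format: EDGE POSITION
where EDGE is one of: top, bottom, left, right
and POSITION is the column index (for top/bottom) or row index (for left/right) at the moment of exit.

Answer: top 8

Derivation:
Step 1: enter (8,8), '.' pass, move up to (7,8)
Step 2: enter (7,8), '.' pass, move up to (6,8)
Step 3: enter (6,8), '.' pass, move up to (5,8)
Step 4: enter (5,8), '.' pass, move up to (4,8)
Step 5: enter (4,8), '.' pass, move up to (3,8)
Step 6: enter (3,8), '.' pass, move up to (2,8)
Step 7: enter (2,8), '.' pass, move up to (1,8)
Step 8: enter (1,8), '.' pass, move up to (0,8)
Step 9: enter (0,8), '.' pass, move up to (-1,8)
Step 10: at (-1,8) — EXIT via top edge, pos 8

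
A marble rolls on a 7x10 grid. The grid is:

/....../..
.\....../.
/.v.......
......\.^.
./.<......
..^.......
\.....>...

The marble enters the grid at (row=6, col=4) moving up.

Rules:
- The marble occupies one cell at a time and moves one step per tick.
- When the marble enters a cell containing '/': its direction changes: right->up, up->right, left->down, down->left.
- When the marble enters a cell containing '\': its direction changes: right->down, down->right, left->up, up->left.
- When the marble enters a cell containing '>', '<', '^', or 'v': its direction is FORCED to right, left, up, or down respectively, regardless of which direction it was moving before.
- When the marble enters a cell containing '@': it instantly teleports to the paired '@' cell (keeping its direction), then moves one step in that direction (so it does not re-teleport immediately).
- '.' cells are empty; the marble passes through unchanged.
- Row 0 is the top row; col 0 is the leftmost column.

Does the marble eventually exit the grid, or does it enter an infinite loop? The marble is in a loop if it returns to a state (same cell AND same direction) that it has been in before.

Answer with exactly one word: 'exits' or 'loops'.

Answer: exits

Derivation:
Step 1: enter (6,4), '.' pass, move up to (5,4)
Step 2: enter (5,4), '.' pass, move up to (4,4)
Step 3: enter (4,4), '.' pass, move up to (3,4)
Step 4: enter (3,4), '.' pass, move up to (2,4)
Step 5: enter (2,4), '.' pass, move up to (1,4)
Step 6: enter (1,4), '.' pass, move up to (0,4)
Step 7: enter (0,4), '.' pass, move up to (-1,4)
Step 8: at (-1,4) — EXIT via top edge, pos 4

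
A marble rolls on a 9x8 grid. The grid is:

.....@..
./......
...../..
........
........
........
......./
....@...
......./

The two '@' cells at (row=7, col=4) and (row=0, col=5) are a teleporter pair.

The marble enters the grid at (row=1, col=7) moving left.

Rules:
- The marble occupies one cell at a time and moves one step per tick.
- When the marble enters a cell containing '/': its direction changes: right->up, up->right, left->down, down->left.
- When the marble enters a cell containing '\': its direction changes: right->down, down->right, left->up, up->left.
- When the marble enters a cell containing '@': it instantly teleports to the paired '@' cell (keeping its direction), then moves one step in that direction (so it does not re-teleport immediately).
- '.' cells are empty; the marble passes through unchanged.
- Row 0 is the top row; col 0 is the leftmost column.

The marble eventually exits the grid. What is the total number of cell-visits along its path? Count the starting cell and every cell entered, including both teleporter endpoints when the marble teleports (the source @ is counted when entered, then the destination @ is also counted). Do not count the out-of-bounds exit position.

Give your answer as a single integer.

Answer: 14

Derivation:
Step 1: enter (1,7), '.' pass, move left to (1,6)
Step 2: enter (1,6), '.' pass, move left to (1,5)
Step 3: enter (1,5), '.' pass, move left to (1,4)
Step 4: enter (1,4), '.' pass, move left to (1,3)
Step 5: enter (1,3), '.' pass, move left to (1,2)
Step 6: enter (1,2), '.' pass, move left to (1,1)
Step 7: enter (1,1), '/' deflects left->down, move down to (2,1)
Step 8: enter (2,1), '.' pass, move down to (3,1)
Step 9: enter (3,1), '.' pass, move down to (4,1)
Step 10: enter (4,1), '.' pass, move down to (5,1)
Step 11: enter (5,1), '.' pass, move down to (6,1)
Step 12: enter (6,1), '.' pass, move down to (7,1)
Step 13: enter (7,1), '.' pass, move down to (8,1)
Step 14: enter (8,1), '.' pass, move down to (9,1)
Step 15: at (9,1) — EXIT via bottom edge, pos 1
Path length (cell visits): 14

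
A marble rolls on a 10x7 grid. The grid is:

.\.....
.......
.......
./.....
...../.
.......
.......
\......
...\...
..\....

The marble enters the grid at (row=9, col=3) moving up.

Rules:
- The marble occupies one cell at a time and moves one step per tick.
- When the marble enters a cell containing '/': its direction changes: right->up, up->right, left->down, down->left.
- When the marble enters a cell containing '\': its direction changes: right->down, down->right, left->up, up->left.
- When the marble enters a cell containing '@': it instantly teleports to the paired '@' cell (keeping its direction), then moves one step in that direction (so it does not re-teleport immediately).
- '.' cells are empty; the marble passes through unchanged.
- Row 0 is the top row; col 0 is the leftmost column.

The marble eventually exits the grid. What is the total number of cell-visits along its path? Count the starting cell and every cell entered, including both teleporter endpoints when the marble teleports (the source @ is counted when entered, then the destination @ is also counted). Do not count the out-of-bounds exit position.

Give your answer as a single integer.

Step 1: enter (9,3), '.' pass, move up to (8,3)
Step 2: enter (8,3), '\' deflects up->left, move left to (8,2)
Step 3: enter (8,2), '.' pass, move left to (8,1)
Step 4: enter (8,1), '.' pass, move left to (8,0)
Step 5: enter (8,0), '.' pass, move left to (8,-1)
Step 6: at (8,-1) — EXIT via left edge, pos 8
Path length (cell visits): 5

Answer: 5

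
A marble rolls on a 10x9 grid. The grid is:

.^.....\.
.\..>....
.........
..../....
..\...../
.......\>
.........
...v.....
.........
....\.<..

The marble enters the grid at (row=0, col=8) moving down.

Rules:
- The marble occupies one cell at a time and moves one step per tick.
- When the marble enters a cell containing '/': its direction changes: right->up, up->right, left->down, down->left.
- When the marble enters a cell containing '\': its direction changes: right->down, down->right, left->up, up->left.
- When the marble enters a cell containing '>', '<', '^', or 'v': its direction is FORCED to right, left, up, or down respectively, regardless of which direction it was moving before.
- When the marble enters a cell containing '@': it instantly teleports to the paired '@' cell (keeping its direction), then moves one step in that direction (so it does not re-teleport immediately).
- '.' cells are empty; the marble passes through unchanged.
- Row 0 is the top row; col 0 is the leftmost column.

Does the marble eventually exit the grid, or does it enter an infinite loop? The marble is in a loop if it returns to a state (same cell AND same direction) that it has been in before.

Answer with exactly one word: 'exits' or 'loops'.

Step 1: enter (0,8), '.' pass, move down to (1,8)
Step 2: enter (1,8), '.' pass, move down to (2,8)
Step 3: enter (2,8), '.' pass, move down to (3,8)
Step 4: enter (3,8), '.' pass, move down to (4,8)
Step 5: enter (4,8), '/' deflects down->left, move left to (4,7)
Step 6: enter (4,7), '.' pass, move left to (4,6)
Step 7: enter (4,6), '.' pass, move left to (4,5)
Step 8: enter (4,5), '.' pass, move left to (4,4)
Step 9: enter (4,4), '.' pass, move left to (4,3)
Step 10: enter (4,3), '.' pass, move left to (4,2)
Step 11: enter (4,2), '\' deflects left->up, move up to (3,2)
Step 12: enter (3,2), '.' pass, move up to (2,2)
Step 13: enter (2,2), '.' pass, move up to (1,2)
Step 14: enter (1,2), '.' pass, move up to (0,2)
Step 15: enter (0,2), '.' pass, move up to (-1,2)
Step 16: at (-1,2) — EXIT via top edge, pos 2

Answer: exits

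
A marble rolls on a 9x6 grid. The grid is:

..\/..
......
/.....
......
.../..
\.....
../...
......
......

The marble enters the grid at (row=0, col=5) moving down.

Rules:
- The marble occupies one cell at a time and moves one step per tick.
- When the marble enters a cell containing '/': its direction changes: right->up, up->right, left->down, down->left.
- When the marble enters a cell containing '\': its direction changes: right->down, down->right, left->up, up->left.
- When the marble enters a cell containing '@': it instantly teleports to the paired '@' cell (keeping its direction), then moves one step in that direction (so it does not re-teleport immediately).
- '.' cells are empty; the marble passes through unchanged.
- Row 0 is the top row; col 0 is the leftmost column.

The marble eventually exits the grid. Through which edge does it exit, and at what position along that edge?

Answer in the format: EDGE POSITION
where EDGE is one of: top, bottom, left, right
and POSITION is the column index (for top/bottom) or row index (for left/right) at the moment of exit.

Step 1: enter (0,5), '.' pass, move down to (1,5)
Step 2: enter (1,5), '.' pass, move down to (2,5)
Step 3: enter (2,5), '.' pass, move down to (3,5)
Step 4: enter (3,5), '.' pass, move down to (4,5)
Step 5: enter (4,5), '.' pass, move down to (5,5)
Step 6: enter (5,5), '.' pass, move down to (6,5)
Step 7: enter (6,5), '.' pass, move down to (7,5)
Step 8: enter (7,5), '.' pass, move down to (8,5)
Step 9: enter (8,5), '.' pass, move down to (9,5)
Step 10: at (9,5) — EXIT via bottom edge, pos 5

Answer: bottom 5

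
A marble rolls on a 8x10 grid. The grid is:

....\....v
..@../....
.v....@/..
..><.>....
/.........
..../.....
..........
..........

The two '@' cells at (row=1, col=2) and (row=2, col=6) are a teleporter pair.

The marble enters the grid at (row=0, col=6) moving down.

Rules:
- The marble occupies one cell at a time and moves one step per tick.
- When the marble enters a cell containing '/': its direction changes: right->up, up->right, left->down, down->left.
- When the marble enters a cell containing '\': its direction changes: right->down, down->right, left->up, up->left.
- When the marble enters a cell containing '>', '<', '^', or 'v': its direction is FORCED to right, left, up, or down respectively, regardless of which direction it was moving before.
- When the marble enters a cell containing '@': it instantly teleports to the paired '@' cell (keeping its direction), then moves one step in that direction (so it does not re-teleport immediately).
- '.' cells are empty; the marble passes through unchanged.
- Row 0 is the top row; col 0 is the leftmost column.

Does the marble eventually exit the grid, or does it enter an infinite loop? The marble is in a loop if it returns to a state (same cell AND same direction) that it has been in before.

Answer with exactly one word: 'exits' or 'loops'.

Step 1: enter (0,6), '.' pass, move down to (1,6)
Step 2: enter (1,6), '.' pass, move down to (2,6)
Step 3: enter (2,6), '@' teleport (2,6)->(1,2), also enter (1,2), move down to (2,2)
Step 4: enter (2,2), '.' pass, move down to (3,2)
Step 5: enter (3,2), '>' forces down->right, move right to (3,3)
Step 6: enter (3,3), '<' forces right->left, move left to (3,2)
Step 7: enter (3,2), '>' forces left->right, move right to (3,3)
Step 8: at (3,3) dir=right — LOOP DETECTED (seen before)

Answer: loops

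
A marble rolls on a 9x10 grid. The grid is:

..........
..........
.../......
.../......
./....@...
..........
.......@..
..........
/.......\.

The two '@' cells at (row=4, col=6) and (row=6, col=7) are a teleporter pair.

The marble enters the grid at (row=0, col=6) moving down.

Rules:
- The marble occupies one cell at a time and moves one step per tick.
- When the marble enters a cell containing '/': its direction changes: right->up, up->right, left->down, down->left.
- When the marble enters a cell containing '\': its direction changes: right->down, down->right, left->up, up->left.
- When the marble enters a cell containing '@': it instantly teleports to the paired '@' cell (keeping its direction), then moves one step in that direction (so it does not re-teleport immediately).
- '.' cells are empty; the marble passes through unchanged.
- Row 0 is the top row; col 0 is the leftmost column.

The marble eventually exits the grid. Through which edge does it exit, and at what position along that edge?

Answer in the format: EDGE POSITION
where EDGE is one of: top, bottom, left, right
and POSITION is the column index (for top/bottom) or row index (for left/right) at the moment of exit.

Answer: bottom 7

Derivation:
Step 1: enter (0,6), '.' pass, move down to (1,6)
Step 2: enter (1,6), '.' pass, move down to (2,6)
Step 3: enter (2,6), '.' pass, move down to (3,6)
Step 4: enter (3,6), '.' pass, move down to (4,6)
Step 5: enter (4,6), '@' teleport (4,6)->(6,7), also enter (6,7), move down to (7,7)
Step 6: enter (7,7), '.' pass, move down to (8,7)
Step 7: enter (8,7), '.' pass, move down to (9,7)
Step 8: at (9,7) — EXIT via bottom edge, pos 7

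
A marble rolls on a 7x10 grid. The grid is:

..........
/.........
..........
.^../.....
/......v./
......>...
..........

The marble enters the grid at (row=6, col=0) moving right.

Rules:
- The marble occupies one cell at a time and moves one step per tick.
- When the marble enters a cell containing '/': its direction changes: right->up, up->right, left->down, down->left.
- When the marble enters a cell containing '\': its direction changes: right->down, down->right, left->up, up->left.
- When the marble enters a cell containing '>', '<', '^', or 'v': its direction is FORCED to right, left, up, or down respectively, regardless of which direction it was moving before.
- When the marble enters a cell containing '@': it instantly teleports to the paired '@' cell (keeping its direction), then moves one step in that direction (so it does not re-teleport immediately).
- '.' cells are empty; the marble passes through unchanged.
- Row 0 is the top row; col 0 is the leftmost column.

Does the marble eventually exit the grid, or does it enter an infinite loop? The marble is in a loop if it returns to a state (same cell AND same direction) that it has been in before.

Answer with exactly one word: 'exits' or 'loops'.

Step 1: enter (6,0), '.' pass, move right to (6,1)
Step 2: enter (6,1), '.' pass, move right to (6,2)
Step 3: enter (6,2), '.' pass, move right to (6,3)
Step 4: enter (6,3), '.' pass, move right to (6,4)
Step 5: enter (6,4), '.' pass, move right to (6,5)
Step 6: enter (6,5), '.' pass, move right to (6,6)
Step 7: enter (6,6), '.' pass, move right to (6,7)
Step 8: enter (6,7), '.' pass, move right to (6,8)
Step 9: enter (6,8), '.' pass, move right to (6,9)
Step 10: enter (6,9), '.' pass, move right to (6,10)
Step 11: at (6,10) — EXIT via right edge, pos 6

Answer: exits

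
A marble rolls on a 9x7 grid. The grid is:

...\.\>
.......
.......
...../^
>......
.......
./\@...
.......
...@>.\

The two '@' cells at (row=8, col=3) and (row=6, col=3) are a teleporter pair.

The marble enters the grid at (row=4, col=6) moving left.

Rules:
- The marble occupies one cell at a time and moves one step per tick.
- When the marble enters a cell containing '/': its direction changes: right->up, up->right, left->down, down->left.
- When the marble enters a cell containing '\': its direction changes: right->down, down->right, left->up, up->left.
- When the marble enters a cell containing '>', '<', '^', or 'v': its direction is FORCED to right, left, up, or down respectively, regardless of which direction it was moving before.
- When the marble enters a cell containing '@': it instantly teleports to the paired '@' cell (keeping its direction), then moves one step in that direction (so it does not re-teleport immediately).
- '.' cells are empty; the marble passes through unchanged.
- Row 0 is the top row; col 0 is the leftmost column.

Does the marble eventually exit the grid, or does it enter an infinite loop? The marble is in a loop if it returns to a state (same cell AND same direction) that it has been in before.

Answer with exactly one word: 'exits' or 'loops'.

Answer: exits

Derivation:
Step 1: enter (4,6), '.' pass, move left to (4,5)
Step 2: enter (4,5), '.' pass, move left to (4,4)
Step 3: enter (4,4), '.' pass, move left to (4,3)
Step 4: enter (4,3), '.' pass, move left to (4,2)
Step 5: enter (4,2), '.' pass, move left to (4,1)
Step 6: enter (4,1), '.' pass, move left to (4,0)
Step 7: enter (4,0), '>' forces left->right, move right to (4,1)
Step 8: enter (4,1), '.' pass, move right to (4,2)
Step 9: enter (4,2), '.' pass, move right to (4,3)
Step 10: enter (4,3), '.' pass, move right to (4,4)
Step 11: enter (4,4), '.' pass, move right to (4,5)
Step 12: enter (4,5), '.' pass, move right to (4,6)
Step 13: enter (4,6), '.' pass, move right to (4,7)
Step 14: at (4,7) — EXIT via right edge, pos 4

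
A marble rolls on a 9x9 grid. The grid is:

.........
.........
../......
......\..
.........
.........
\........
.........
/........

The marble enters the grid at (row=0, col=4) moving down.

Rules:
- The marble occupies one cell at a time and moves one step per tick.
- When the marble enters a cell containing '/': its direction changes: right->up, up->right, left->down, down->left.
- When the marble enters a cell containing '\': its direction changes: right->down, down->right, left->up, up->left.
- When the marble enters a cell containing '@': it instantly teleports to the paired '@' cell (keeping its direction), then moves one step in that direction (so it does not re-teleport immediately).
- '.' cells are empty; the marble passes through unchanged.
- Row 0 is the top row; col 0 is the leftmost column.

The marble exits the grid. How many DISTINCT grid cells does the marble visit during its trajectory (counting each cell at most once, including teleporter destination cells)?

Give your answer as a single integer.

Step 1: enter (0,4), '.' pass, move down to (1,4)
Step 2: enter (1,4), '.' pass, move down to (2,4)
Step 3: enter (2,4), '.' pass, move down to (3,4)
Step 4: enter (3,4), '.' pass, move down to (4,4)
Step 5: enter (4,4), '.' pass, move down to (5,4)
Step 6: enter (5,4), '.' pass, move down to (6,4)
Step 7: enter (6,4), '.' pass, move down to (7,4)
Step 8: enter (7,4), '.' pass, move down to (8,4)
Step 9: enter (8,4), '.' pass, move down to (9,4)
Step 10: at (9,4) — EXIT via bottom edge, pos 4
Distinct cells visited: 9 (path length 9)

Answer: 9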